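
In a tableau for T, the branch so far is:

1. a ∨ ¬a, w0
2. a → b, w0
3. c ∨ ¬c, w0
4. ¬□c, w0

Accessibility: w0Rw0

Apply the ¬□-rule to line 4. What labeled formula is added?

a fresh world w1 with w0Rw1, and ¬c at w1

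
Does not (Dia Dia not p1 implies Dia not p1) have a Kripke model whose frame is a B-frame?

Satisfiable (open branch found)

1. not (Dia Dia not p1 implies Dia not p1), u
2. Dia Dia not p1, u
3. not Dia not p1, u
4. p1, u
5. Dia not p1, v
6. p1, v
7. not p1, w
Accessibility: uRu, uRv, vRu, vRv, vRw, wRv, wRw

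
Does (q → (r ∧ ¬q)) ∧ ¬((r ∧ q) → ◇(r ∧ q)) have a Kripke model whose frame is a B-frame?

Unsatisfiable

1. (q → (r ∧ ¬q)) ∧ ¬((r ∧ q) → ◇(r ∧ q)), u
2. q → (r ∧ ¬q), u   [∧-rule on 1]
3. ¬((r ∧ q) → ◇(r ∧ q)), u   [∧-rule on 1]
4. r ∧ q, u   [¬→-rule on 3]
5. ¬◇(r ∧ q), u   [¬→-rule on 3]
6. r, u   [∧-rule on 4]
7. q, u   [∧-rule on 4]
8. ¬(r ∧ q), u   [¬◇-rule on 5 via uRu]
9. r ∧ ¬q, u   [→-rule on 2 (branches; this branch)]
10. ¬q, u   [∧-rule on 9]
Accessibility: uRu
Branch closes: q and ¬q both at u.
(One branch shown.) All branches close.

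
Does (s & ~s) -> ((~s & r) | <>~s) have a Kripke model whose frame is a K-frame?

Yes, satisfiable

1. (s & ~s) -> ((~s & r) | <>~s), w0
2. (~s & r) | <>~s, w0   [->-rule on 1 (branches; this branch)]
3. <>~s, w0   [|-rule on 2 (branches; this branch)]
4. ~s, w1   [<>-rule on 3: fresh world w1, w0Rw1]
Accessibility: w0Rw1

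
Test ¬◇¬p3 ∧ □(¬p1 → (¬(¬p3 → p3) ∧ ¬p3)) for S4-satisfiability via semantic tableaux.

Satisfiable (open branch found)

1. ¬◇¬p3 ∧ □(¬p1 → (¬(¬p3 → p3) ∧ ¬p3)), w0
2. ¬◇¬p3, w0   [∧-rule on 1]
3. □(¬p1 → (¬(¬p3 → p3) ∧ ¬p3)), w0   [∧-rule on 1]
4. p3, w0   [¬◇-rule on 2 via w0Rw0]
5. ¬p1 → (¬(¬p3 → p3) ∧ ¬p3), w0   [□-rule on 3 via w0Rw0]
6. p1, w0   [→-rule on 5 (branches; this branch)]
Accessibility: w0Rw0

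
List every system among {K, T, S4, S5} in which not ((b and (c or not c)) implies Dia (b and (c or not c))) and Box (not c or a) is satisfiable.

K

T-tableau for the formula:
1. not ((b and (c or not c)) implies Dia (b and (c or not c))) and Box (not c or a), w0
2. not ((b and (c or not c)) implies Dia (b and (c or not c))), w0
3. Box (not c or a), w0
4. b and (c or not c), w0
5. not Dia (b and (c or not c)), w0
6. b, w0
7. c or not c, w0
8. not c or a, w0
9. not (b and (c or not c)), w0
10. not c, w0
11. a, w0
12. not (c or not c), w0
13. c, w0
Accessibility: w0Rw0
Branch closes: c and not c both at w0.
Every branch closes (one shown): unsatisfiable in T, hence also in S4, S5 (every S4/S5-frame is a T-frame).
K-tableau for the formula:
1. not ((b and (c or not c)) implies Dia (b and (c or not c))) and Box (not c or a), w0
2. not ((b and (c or not c)) implies Dia (b and (c or not c))), w0
3. Box (not c or a), w0
4. b and (c or not c), w0
5. not Dia (b and (c or not c)), w0
6. b, w0
7. c or not c, w0
8. not c, w0
Complete open branch: satisfiable in K.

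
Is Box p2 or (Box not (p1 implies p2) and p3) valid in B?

Tableau for the negation not (Box p2 or (Box not (p1 implies p2) and p3)):
1. not (Box p2 or (Box not (p1 implies p2) and p3)), u
2. not Box p2, u
3. not (Box not (p1 implies p2) and p3), u
4. not p3, u
5. not p2, v
Accessibility: uRu, uRv, vRu, vRv
The negation has an open branch (countermodel exists).

Invalid (countermodel exists)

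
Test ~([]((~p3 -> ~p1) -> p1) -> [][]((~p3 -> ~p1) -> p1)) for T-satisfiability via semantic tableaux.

1. ~([]((~p3 -> ~p1) -> p1) -> [][]((~p3 -> ~p1) -> p1)), w0
2. []((~p3 -> ~p1) -> p1), w0
3. ~[][]((~p3 -> ~p1) -> p1), w0
4. (~p3 -> ~p1) -> p1, w0
5. p1, w0
6. ~[]((~p3 -> ~p1) -> p1), w1
7. (~p3 -> ~p1) -> p1, w1
8. p1, w1
9. ~((~p3 -> ~p1) -> p1), w2
10. ~p3 -> ~p1, w2
11. ~p1, w2
Accessibility: w0Rw0, w0Rw1, w1Rw1, w1Rw2, w2Rw2

Yes, satisfiable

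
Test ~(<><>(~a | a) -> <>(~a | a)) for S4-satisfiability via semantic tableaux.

No, unsatisfiable

1. ~(<><>(~a | a) -> <>(~a | a)), w0
2. <><>(~a | a), w0
3. ~<>(~a | a), w0
4. ~(~a | a), w0
5. a, w0
6. ~a, w0
Accessibility: w0Rw0
Branch closes: a and ~a both at w0.
All branches of the tableau close; one closing branch shown above.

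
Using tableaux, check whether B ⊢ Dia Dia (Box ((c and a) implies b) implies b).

Invalid (countermodel exists)

Tableau for the negation not Dia Dia (Box ((c and a) implies b) implies b):
1. not Dia Dia (Box ((c and a) implies b) implies b), w0
2. not Dia (Box ((c and a) implies b) implies b), w0
3. not (Box ((c and a) implies b) implies b), w0
4. Box ((c and a) implies b), w0
5. not b, w0
6. (c and a) implies b, w0
7. not (c and a), w0
8. not a, w0
Accessibility: w0Rw0
The negation has an open branch (countermodel exists).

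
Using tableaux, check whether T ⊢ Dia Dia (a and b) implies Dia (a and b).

Not valid

Tableau for the negation not (Dia Dia (a and b) implies Dia (a and b)):
1. not (Dia Dia (a and b) implies Dia (a and b)), w0
2. Dia Dia (a and b), w0   [neg-implies-rule on 1]
3. not Dia (a and b), w0   [neg-implies-rule on 1]
4. not (a and b), w0   [neg-Dia-rule on 3 via w0Rw0]
5. not b, w0   [neg-and-rule on 4 (branches; this branch)]
6. Dia (a and b), w1   [Dia-rule on 2: fresh world w1, w0Rw1]
7. not (a and b), w1   [neg-Dia-rule on 3 via w0Rw1]
8. not b, w1   [neg-and-rule on 7 (branches; this branch)]
9. a and b, w2   [Dia-rule on 6: fresh world w2, w1Rw2]
10. a, w2   [and-rule on 9]
11. b, w2   [and-rule on 9]
Accessibility: w0Rw0, w0Rw1, w1Rw1, w1Rw2, w2Rw2
The negation has an open branch (countermodel exists).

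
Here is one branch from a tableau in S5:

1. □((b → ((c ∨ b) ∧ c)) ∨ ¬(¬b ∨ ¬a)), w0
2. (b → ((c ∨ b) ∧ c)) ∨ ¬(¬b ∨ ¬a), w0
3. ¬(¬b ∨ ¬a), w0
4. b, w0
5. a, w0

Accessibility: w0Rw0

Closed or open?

No world carries both an atom and its negation.

Not closed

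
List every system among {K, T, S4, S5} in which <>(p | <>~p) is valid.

T-tableau for the negation ~<>(p | <>~p):
1. ~<>(p | <>~p), w0
2. ~(p | <>~p), w0
3. ~p, w0
4. ~<>~p, w0
5. p, w0
Accessibility: w0Rw0
Branch closes: p and ~p both at w0.
Every branch closes (one shown): valid in T, hence also in S4, S5 (every theorem of T is a theorem of S4 and S5).
K-tableau for the negation ~<>(p | <>~p):
1. ~<>(p | <>~p), w0
Complete open branch: countermodel on a K-frame, so not valid in K.

T, S4, S5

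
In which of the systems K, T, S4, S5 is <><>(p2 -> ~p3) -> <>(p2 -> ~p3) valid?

S4, S5

S4-tableau for the negation ~(<><>(p2 -> ~p3) -> <>(p2 -> ~p3)):
1. ~(<><>(p2 -> ~p3) -> <>(p2 -> ~p3)), w0
2. <><>(p2 -> ~p3), w0
3. ~<>(p2 -> ~p3), w0
4. ~(p2 -> ~p3), w0
5. p2, w0
6. p3, w0
7. <>(p2 -> ~p3), w1
8. ~(p2 -> ~p3), w1
9. p2, w1
10. p3, w1
11. p2 -> ~p3, w2
12. ~(p2 -> ~p3), w2
13. p2, w2
14. p3, w2
15. ~p3, w2
Accessibility: w0Rw0, w0Rw1, w0Rw2, w1Rw1, w1Rw2, w2Rw2
Branch closes: p3 and ~p3 both at w2.
Every branch closes (one shown): valid in S4, hence also in S5 (every theorem of S4 is a theorem of S5).
T-tableau for the negation ~(<><>(p2 -> ~p3) -> <>(p2 -> ~p3)):
1. ~(<><>(p2 -> ~p3) -> <>(p2 -> ~p3)), w0
2. <><>(p2 -> ~p3), w0
3. ~<>(p2 -> ~p3), w0
4. ~(p2 -> ~p3), w0
5. p2, w0
6. p3, w0
7. <>(p2 -> ~p3), w1
8. ~(p2 -> ~p3), w1
9. p2, w1
10. p3, w1
11. p2 -> ~p3, w2
12. ~p3, w2
Accessibility: w0Rw0, w0Rw1, w1Rw1, w1Rw2, w2Rw2
Complete open branch: countermodel on a T-frame, so not valid in T, nor in K (the same frame is also a K-frame).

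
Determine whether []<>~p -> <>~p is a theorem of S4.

Valid in S4

Tableau for the negation ~([]<>~p -> <>~p):
1. ~([]<>~p -> <>~p), w0
2. []<>~p, w0
3. ~<>~p, w0
4. <>~p, w0
5. p, w0
6. ~p, w1
7. <>~p, w1
8. p, w1
Accessibility: w0Rw0, w0Rw1, w1Rw1
Branch closes: p and ~p both at w1.
Every branch of the negation's tableau closes; the branch above is one of them.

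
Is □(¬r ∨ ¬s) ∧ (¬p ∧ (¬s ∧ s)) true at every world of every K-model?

Not valid

Tableau for the negation ¬(□(¬r ∨ ¬s) ∧ (¬p ∧ (¬s ∧ s))):
1. ¬(□(¬r ∨ ¬s) ∧ (¬p ∧ (¬s ∧ s))), u
2. ¬(¬p ∧ (¬s ∧ s)), u
3. ¬(¬s ∧ s), u
4. ¬s, u
The negation has an open branch (countermodel exists).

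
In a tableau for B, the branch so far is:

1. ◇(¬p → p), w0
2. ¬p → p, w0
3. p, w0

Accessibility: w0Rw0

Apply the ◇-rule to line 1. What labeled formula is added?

a fresh world w1 with w0Rw1, and ¬p → p at w1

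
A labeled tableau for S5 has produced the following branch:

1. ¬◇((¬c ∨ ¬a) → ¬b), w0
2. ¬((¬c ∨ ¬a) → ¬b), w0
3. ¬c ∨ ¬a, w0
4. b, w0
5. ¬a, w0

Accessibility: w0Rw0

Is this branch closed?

No, open

No world carries both an atom and its negation.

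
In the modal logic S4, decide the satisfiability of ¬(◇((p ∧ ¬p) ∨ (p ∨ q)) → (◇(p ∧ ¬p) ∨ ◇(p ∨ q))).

Unsatisfiable (every branch closes)

1. ¬(◇((p ∧ ¬p) ∨ (p ∨ q)) → (◇(p ∧ ¬p) ∨ ◇(p ∨ q))), 0
2. ◇((p ∧ ¬p) ∨ (p ∨ q)), 0
3. ¬(◇(p ∧ ¬p) ∨ ◇(p ∨ q)), 0
4. ¬◇(p ∧ ¬p), 0
5. ¬◇(p ∨ q), 0
6. ¬(p ∧ ¬p), 0
7. ¬(p ∨ q), 0
8. ¬p, 0
9. ¬q, 0
10. (p ∧ ¬p) ∨ (p ∨ q), 1
11. ¬(p ∧ ¬p), 1
12. ¬(p ∨ q), 1
13. ¬p, 1
14. ¬q, 1
15. p ∨ q, 1
16. q, 1
Accessibility: 0R0, 0R1, 1R1
Branch closes: q and ¬q both at 1.
All branches of the tableau close; one closing branch shown above.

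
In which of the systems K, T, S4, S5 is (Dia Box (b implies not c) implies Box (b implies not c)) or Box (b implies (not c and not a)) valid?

S5

S4-tableau for the negation not ((Dia Box (b implies not c) implies Box (b implies not c)) or Box (b implies (not c and not a))):
1. not ((Dia Box (b implies not c) implies Box (b implies not c)) or Box (b implies (not c and not a))), 0
2. not (Dia Box (b implies not c) implies Box (b implies not c)), 0
3. not Box (b implies (not c and not a)), 0
4. Dia Box (b implies not c), 0
5. not Box (b implies not c), 0
6. not (b implies (not c and not a)), 1
7. b, 1
8. not (not c and not a), 1
9. a, 1
10. Box (b implies not c), 2
11. b implies not c, 2
12. not c, 2
13. not (b implies not c), 3
14. b, 3
15. c, 3
Accessibility: 0R0, 0R1, 0R2, 0R3, 1R1, 2R2, 3R3
Complete open branch: countermodel on an S4-frame, so not valid in S4, nor in K, T (the same frame is also a K-frame and a T-frame).
S5-tableau for the negation not ((Dia Box (b implies not c) implies Box (b implies not c)) or Box (b implies (not c and not a))):
1. not ((Dia Box (b implies not c) implies Box (b implies not c)) or Box (b implies (not c and not a))), 0
2. not (Dia Box (b implies not c) implies Box (b implies not c)), 0
3. not Box (b implies (not c and not a)), 0
4. Dia Box (b implies not c), 0
5. not Box (b implies not c), 0
6. not (b implies (not c and not a)), 1
7. b, 1
8. not (not c and not a), 1
9. a, 1
10. Box (b implies not c), 2
11. b implies not c, 0
12. b implies not c, 1
13. b implies not c, 2
14. not c, 0
15. not c, 1
16. not c, 2
17. not (b implies not c), 3
18. b, 3
19. c, 3
20. b implies not c, 3
21. not c, 3
Accessibility: 0R0, 0R1, 0R2, 0R3, 1R0, 1R1, 1R2, 1R3, 2R0, 2R1, 2R2, 2R3, 3R0, 3R1, 3R2, 3R3
Branch closes: c and not c both at 3.
Every branch closes (one shown): valid in S5.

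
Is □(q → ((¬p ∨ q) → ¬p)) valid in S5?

Invalid (countermodel exists)

Tableau for the negation ¬□(q → ((¬p ∨ q) → ¬p)):
1. ¬□(q → ((¬p ∨ q) → ¬p)), u
2. ¬(q → ((¬p ∨ q) → ¬p)), v   [¬□-rule on 1: fresh world v, uRv]
3. q, v   [¬→-rule on 2]
4. ¬((¬p ∨ q) → ¬p), v   [¬→-rule on 2]
5. ¬p ∨ q, v   [¬→-rule on 4]
6. p, v   [¬→-rule on 4]
Accessibility: uRu, uRv, vRu, vRv
The negation has an open branch (countermodel exists).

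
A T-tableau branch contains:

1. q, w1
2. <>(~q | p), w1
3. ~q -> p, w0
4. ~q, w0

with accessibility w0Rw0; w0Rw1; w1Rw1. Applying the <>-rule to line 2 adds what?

a fresh world w2 with w1Rw2, and ~q | p at w2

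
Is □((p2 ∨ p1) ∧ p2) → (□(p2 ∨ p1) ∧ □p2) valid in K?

Tableau for the negation ¬(□((p2 ∨ p1) ∧ p2) → (□(p2 ∨ p1) ∧ □p2)):
1. ¬(□((p2 ∨ p1) ∧ p2) → (□(p2 ∨ p1) ∧ □p2)), u
2. □((p2 ∨ p1) ∧ p2), u   [¬→-rule on 1]
3. ¬(□(p2 ∨ p1) ∧ □p2), u   [¬→-rule on 1]
4. ¬□(p2 ∨ p1), u   [¬∧-rule on 3 (branches; this branch)]
5. ¬(p2 ∨ p1), v   [¬□-rule on 4: fresh world v, uRv]
6. ¬p2, v   [¬∨-rule on 5]
7. ¬p1, v   [¬∨-rule on 5]
8. (p2 ∨ p1) ∧ p2, v   [□-rule on 2 via uRv]
9. p2 ∨ p1, v   [∧-rule on 8]
10. p2, v   [∧-rule on 8]
Accessibility: uRv
Branch closes: p2 and ¬p2 both at v.
Every branch of the negation's tableau closes; the branch above is one of them.

Valid in K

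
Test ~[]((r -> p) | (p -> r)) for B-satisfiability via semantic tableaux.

1. ~[]((r -> p) | (p -> r)), 0
2. ~((r -> p) | (p -> r)), 1
3. ~(r -> p), 1
4. ~(p -> r), 1
5. r, 1
6. ~p, 1
7. p, 1
8. ~r, 1
Accessibility: 0R0, 0R1, 1R0, 1R1
Branch closes: p and ~p both at 1.
Every branch closes; the branch above is one of them.

Unsatisfiable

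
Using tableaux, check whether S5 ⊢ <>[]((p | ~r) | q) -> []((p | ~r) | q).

Valid in S5

Tableau for the negation ~(<>[]((p | ~r) | q) -> []((p | ~r) | q)):
1. ~(<>[]((p | ~r) | q) -> []((p | ~r) | q)), 0
2. <>[]((p | ~r) | q), 0
3. ~[]((p | ~r) | q), 0
4. []((p | ~r) | q), 1
5. (p | ~r) | q, 0
6. (p | ~r) | q, 1
7. p | ~r, 0
8. p | ~r, 1
9. ~r, 0
10. ~r, 1
11. ~((p | ~r) | q), 2
12. ~(p | ~r), 2
13. ~q, 2
14. ~p, 2
15. r, 2
16. (p | ~r) | q, 2
17. p | ~r, 2
18. ~r, 2
Accessibility: 0R0, 0R1, 0R2, 1R0, 1R1, 1R2, 2R0, 2R1, 2R2
Branch closes: r and ~r both at 2.
All branches of the negation close; one closing branch shown above.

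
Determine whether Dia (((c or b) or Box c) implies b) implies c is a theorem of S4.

Tableau for the negation not (Dia (((c or b) or Box c) implies b) implies c):
1. not (Dia (((c or b) or Box c) implies b) implies c), u
2. Dia (((c or b) or Box c) implies b), u
3. not c, u
4. ((c or b) or Box c) implies b, v
5. b, v
Accessibility: uRu, uRv, vRv
The negation has an open branch (countermodel exists).

Invalid (countermodel exists)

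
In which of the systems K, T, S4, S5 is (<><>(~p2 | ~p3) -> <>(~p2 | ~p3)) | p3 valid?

K-tableau for the negation ~((<><>(~p2 | ~p3) -> <>(~p2 | ~p3)) | p3):
1. ~((<><>(~p2 | ~p3) -> <>(~p2 | ~p3)) | p3), 0
2. ~(<><>(~p2 | ~p3) -> <>(~p2 | ~p3)), 0
3. ~p3, 0
4. <><>(~p2 | ~p3), 0
5. ~<>(~p2 | ~p3), 0
6. <>(~p2 | ~p3), 1
7. ~(~p2 | ~p3), 1
8. p2, 1
9. p3, 1
10. ~p2 | ~p3, 2
11. ~p3, 2
Accessibility: 0R1, 1R2
Complete open branch: countermodel on a K-frame, so not valid in K.
T-tableau for the negation ~((<><>(~p2 | ~p3) -> <>(~p2 | ~p3)) | p3):
1. ~((<><>(~p2 | ~p3) -> <>(~p2 | ~p3)) | p3), 0
2. ~(<><>(~p2 | ~p3) -> <>(~p2 | ~p3)), 0
3. ~p3, 0
4. <><>(~p2 | ~p3), 0
5. ~<>(~p2 | ~p3), 0
6. ~(~p2 | ~p3), 0
7. p2, 0
8. p3, 0
Accessibility: 0R0
Branch closes: p3 and ~p3 both at 0.
Every branch closes (one shown): valid in T, hence also in S4, S5 (every theorem of T is a theorem of S4 and S5).

T, S4, S5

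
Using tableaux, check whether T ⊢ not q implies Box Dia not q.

Not valid

Tableau for the negation not (not q implies Box Dia not q):
1. not (not q implies Box Dia not q), w0
2. not q, w0   [neg-implies-rule on 1]
3. not Box Dia not q, w0   [neg-implies-rule on 1]
4. not Dia not q, w1   [neg-Box-rule on 3: fresh world w1, w0Rw1]
5. q, w1   [neg-Dia-rule on 4 via w1Rw1]
Accessibility: w0Rw0, w0Rw1, w1Rw1
The negation has an open branch (countermodel exists).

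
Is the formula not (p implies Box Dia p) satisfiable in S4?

1. not (p implies Box Dia p), 0
2. p, 0
3. not Box Dia p, 0
4. not Dia p, 1
5. not p, 1
Accessibility: 0R0, 0R1, 1R1

Yes, satisfiable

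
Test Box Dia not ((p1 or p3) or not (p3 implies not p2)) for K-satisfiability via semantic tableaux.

1. Box Dia not ((p1 or p3) or not (p3 implies not p2)), w0

Satisfiable (open branch found)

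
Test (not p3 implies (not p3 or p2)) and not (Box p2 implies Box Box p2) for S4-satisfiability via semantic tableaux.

1. (not p3 implies (not p3 or p2)) and not (Box p2 implies Box Box p2), 0
2. not p3 implies (not p3 or p2), 0   [and-rule on 1]
3. not (Box p2 implies Box Box p2), 0   [and-rule on 1]
4. Box p2, 0   [neg-implies-rule on 3]
5. not Box Box p2, 0   [neg-implies-rule on 3]
6. p2, 0   [Box-rule on 4 via 0R0]
7. not p3 or p2, 0   [implies-rule on 2 (branches; this branch)]
8. not Box p2, 1   [neg-Box-rule on 5: fresh world 1, 0R1]
9. p2, 1   [Box-rule on 4 via 0R1]
10. not p2, 2   [neg-Box-rule on 8: fresh world 2, 1R2]
11. p2, 2   [Box-rule on 4 via 0R2]
Accessibility: 0R0, 0R1, 0R2, 1R1, 1R2, 2R2
Branch closes: p2 and not p2 both at 2.
All branches of the tableau close; one closing branch shown above.

No, unsatisfiable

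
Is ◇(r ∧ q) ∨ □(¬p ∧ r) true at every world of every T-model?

Tableau for the negation ¬(◇(r ∧ q) ∨ □(¬p ∧ r)):
1. ¬(◇(r ∧ q) ∨ □(¬p ∧ r)), w0
2. ¬◇(r ∧ q), w0
3. ¬□(¬p ∧ r), w0
4. ¬(r ∧ q), w0
5. ¬q, w0
6. ¬(¬p ∧ r), w1
7. ¬(r ∧ q), w1
8. ¬r, w1
9. ¬q, w1
Accessibility: w0Rw0, w0Rw1, w1Rw1
The negation has an open branch (countermodel exists).

No, not valid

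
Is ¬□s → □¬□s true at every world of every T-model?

No, not valid

Tableau for the negation ¬(¬□s → □¬□s):
1. ¬(¬□s → □¬□s), w0
2. ¬□s, w0
3. ¬□¬□s, w0
4. ¬s, w1
5. □s, w2
6. s, w2
Accessibility: w0Rw0, w0Rw1, w0Rw2, w1Rw1, w2Rw2
The negation has an open branch (countermodel exists).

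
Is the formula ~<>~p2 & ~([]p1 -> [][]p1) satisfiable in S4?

1. ~<>~p2 & ~([]p1 -> [][]p1), w0
2. ~<>~p2, w0
3. ~([]p1 -> [][]p1), w0
4. []p1, w0
5. ~[][]p1, w0
6. p2, w0
7. p1, w0
8. ~[]p1, w1
9. p2, w1
10. p1, w1
11. ~p1, w2
12. p2, w2
13. p1, w2
Accessibility: w0Rw0, w0Rw1, w0Rw2, w1Rw1, w1Rw2, w2Rw2
Branch closes: p1 and ~p1 both at w2.
All branches of the tableau close; one closing branch shown above.

Unsatisfiable (every branch closes)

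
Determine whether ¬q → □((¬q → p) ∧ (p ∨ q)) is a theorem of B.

Not valid

Tableau for the negation ¬(¬q → □((¬q → p) ∧ (p ∨ q))):
1. ¬(¬q → □((¬q → p) ∧ (p ∨ q))), u
2. ¬q, u
3. ¬□((¬q → p) ∧ (p ∨ q)), u
4. ¬((¬q → p) ∧ (p ∨ q)), v
5. ¬(p ∨ q), v
6. ¬p, v
7. ¬q, v
Accessibility: uRu, uRv, vRu, vRv
The negation has an open branch (countermodel exists).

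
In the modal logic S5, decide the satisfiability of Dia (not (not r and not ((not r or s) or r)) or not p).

1. Dia (not (not r and not ((not r or s) or r)) or not p), w0
2. not (not r and not ((not r or s) or r)) or not p, w1
3. not p, w1
Accessibility: w0Rw0, w0Rw1, w1Rw0, w1Rw1

Satisfiable (open branch found)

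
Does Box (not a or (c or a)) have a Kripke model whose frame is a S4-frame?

1. Box (not a or (c or a)), 0
2. not a or (c or a), 0
3. c or a, 0
4. a, 0
Accessibility: 0R0

Satisfiable (open branch found)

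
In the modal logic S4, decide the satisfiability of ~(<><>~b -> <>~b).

1. ~(<><>~b -> <>~b), w0
2. <><>~b, w0
3. ~<>~b, w0
4. b, w0
5. <>~b, w1
6. b, w1
7. ~b, w2
8. b, w2
Accessibility: w0Rw0, w0Rw1, w0Rw2, w1Rw1, w1Rw2, w2Rw2
Branch closes: b and ~b both at w2.
(One branch shown.) All branches close.

Unsatisfiable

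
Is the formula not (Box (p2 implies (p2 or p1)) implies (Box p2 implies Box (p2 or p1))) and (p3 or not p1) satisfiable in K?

Unsatisfiable (every branch closes)

1. not (Box (p2 implies (p2 or p1)) implies (Box p2 implies Box (p2 or p1))) and (p3 or not p1), u
2. not (Box (p2 implies (p2 or p1)) implies (Box p2 implies Box (p2 or p1))), u
3. p3 or not p1, u
4. Box (p2 implies (p2 or p1)), u
5. not (Box p2 implies Box (p2 or p1)), u
6. Box p2, u
7. not Box (p2 or p1), u
8. not p1, u
9. not (p2 or p1), v
10. not p2, v
11. not p1, v
12. p2 implies (p2 or p1), v
13. p2, v
Accessibility: uRv
Branch closes: p2 and not p2 both at v.
All branches of the tableau close; one closing branch shown above.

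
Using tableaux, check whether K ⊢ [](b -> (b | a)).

Tableau for the negation ~[](b -> (b | a)):
1. ~[](b -> (b | a)), u
2. ~(b -> (b | a)), v   [~[]-rule on 1: fresh world v, uRv]
3. b, v   [~->-rule on 2]
4. ~(b | a), v   [~->-rule on 2]
5. ~b, v   [~|-rule on 4]
6. ~a, v   [~|-rule on 4]
Accessibility: uRv
Branch closes: b and ~b both at v.
All branches of the negation close; one closing branch shown above.

Yes, valid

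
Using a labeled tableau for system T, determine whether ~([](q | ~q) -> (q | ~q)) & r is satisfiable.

Unsatisfiable

1. ~([](q | ~q) -> (q | ~q)) & r, w0
2. ~([](q | ~q) -> (q | ~q)), w0   [&-rule on 1]
3. r, w0   [&-rule on 1]
4. [](q | ~q), w0   [~->-rule on 2]
5. ~(q | ~q), w0   [~->-rule on 2]
6. ~q, w0   [~|-rule on 5]
7. q, w0   [~|-rule on 5]
Accessibility: w0Rw0
Branch closes: q and ~q both at w0.
Every branch closes; the branch above is one of them.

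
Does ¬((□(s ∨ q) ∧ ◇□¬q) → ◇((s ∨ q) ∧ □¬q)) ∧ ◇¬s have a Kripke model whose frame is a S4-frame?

No, unsatisfiable

1. ¬((□(s ∨ q) ∧ ◇□¬q) → ◇((s ∨ q) ∧ □¬q)) ∧ ◇¬s, w0
2. ¬((□(s ∨ q) ∧ ◇□¬q) → ◇((s ∨ q) ∧ □¬q)), w0   [∧-rule on 1]
3. ◇¬s, w0   [∧-rule on 1]
4. □(s ∨ q) ∧ ◇□¬q, w0   [¬→-rule on 2]
5. ¬◇((s ∨ q) ∧ □¬q), w0   [¬→-rule on 2]
6. □(s ∨ q), w0   [∧-rule on 4]
7. ◇□¬q, w0   [∧-rule on 4]
8. ¬((s ∨ q) ∧ □¬q), w0   [¬◇-rule on 5 via w0Rw0]
9. s ∨ q, w0   [□-rule on 6 via w0Rw0]
10. ¬□¬q, w0   [¬∧-rule on 8 (branches; this branch)]
11. q, w0   [∨-rule on 9 (branches; this branch)]
12. ¬s, w1   [◇-rule on 3: fresh world w1, w0Rw1]
13. ¬((s ∨ q) ∧ □¬q), w1   [¬◇-rule on 5 via w0Rw1]
14. s ∨ q, w1   [□-rule on 6 via w0Rw1]
15. ¬□¬q, w1   [¬∧-rule on 13 (branches; this branch)]
16. q, w1   [∨-rule on 14 (branches; this branch)]
17. □¬q, w2   [◇-rule on 7: fresh world w2, w0Rw2]
18. ¬((s ∨ q) ∧ □¬q), w2   [¬◇-rule on 5 via w0Rw2]
19. s ∨ q, w2   [□-rule on 6 via w0Rw2]
20. ¬q, w2   [□-rule on 17 via w2Rw2]
21. ¬□¬q, w2   [¬∧-rule on 18 (branches; this branch)]
22. s, w2   [∨-rule on 19 (branches; this branch)]
23. q, w3   [¬□-rule on 10: fresh world w3, w0Rw3]
24. ¬((s ∨ q) ∧ □¬q), w3   [¬◇-rule on 5 via w0Rw3]
25. s ∨ q, w3   [□-rule on 6 via w0Rw3]
26. ¬□¬q, w3   [¬∧-rule on 24 (branches; this branch)]
27. q, w4   [¬□-rule on 15: fresh world w4, w1Rw4]
28. ¬((s ∨ q) ∧ □¬q), w4   [¬◇-rule on 5 via w0Rw4]
29. s ∨ q, w4   [□-rule on 6 via w0Rw4]
30. ¬□¬q, w4   [¬∧-rule on 28 (branches; this branch)]
31. q, w5   [¬□-rule on 21: fresh world w5, w2Rw5]
32. ¬((s ∨ q) ∧ □¬q), w5   [¬◇-rule on 5 via w0Rw5]
33. s ∨ q, w5   [□-rule on 6 via w0Rw5]
34. ¬q, w5   [□-rule on 17 via w2Rw5]
Accessibility: w0Rw0, w0Rw1, w0Rw2, w0Rw3, w0Rw4, w0Rw5, w1Rw1, w1Rw4, w2Rw2, w2Rw5, w3Rw3, w4Rw4, w5Rw5
Branch closes: q and ¬q both at w5.
(One branch shown.) All branches close.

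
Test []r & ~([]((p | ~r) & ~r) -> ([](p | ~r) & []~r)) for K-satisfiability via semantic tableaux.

No, unsatisfiable

1. []r & ~([]((p | ~r) & ~r) -> ([](p | ~r) & []~r)), 0
2. []r, 0
3. ~([]((p | ~r) & ~r) -> ([](p | ~r) & []~r)), 0
4. []((p | ~r) & ~r), 0
5. ~([](p | ~r) & []~r), 0
6. ~[](p | ~r), 0
7. ~(p | ~r), 1
8. ~p, 1
9. r, 1
10. (p | ~r) & ~r, 1
11. p | ~r, 1
12. ~r, 1
Accessibility: 0R1
Branch closes: r and ~r both at 1.
(One branch shown.) All branches close.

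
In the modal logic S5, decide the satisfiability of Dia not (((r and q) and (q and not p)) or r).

1. Dia not (((r and q) and (q and not p)) or r), 0
2. not (((r and q) and (q and not p)) or r), 1
3. not ((r and q) and (q and not p)), 1
4. not r, 1
5. not (q and not p), 1
6. p, 1
Accessibility: 0R0, 0R1, 1R0, 1R1

Yes, satisfiable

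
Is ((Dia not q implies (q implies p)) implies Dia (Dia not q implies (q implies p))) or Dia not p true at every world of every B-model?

Yes, valid

Tableau for the negation not (((Dia not q implies (q implies p)) implies Dia (Dia not q implies (q implies p))) or Dia not p):
1. not (((Dia not q implies (q implies p)) implies Dia (Dia not q implies (q implies p))) or Dia not p), 0
2. not ((Dia not q implies (q implies p)) implies Dia (Dia not q implies (q implies p))), 0
3. not Dia not p, 0
4. Dia not q implies (q implies p), 0
5. not Dia (Dia not q implies (q implies p)), 0
6. p, 0
7. not (Dia not q implies (q implies p)), 0
8. Dia not q, 0
9. not (q implies p), 0
10. q, 0
11. not p, 0
Accessibility: 0R0
Branch closes: p and not p both at 0.
All branches of the negation close; one closing branch shown above.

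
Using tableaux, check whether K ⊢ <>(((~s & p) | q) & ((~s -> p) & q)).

Tableau for the negation ~<>(((~s & p) | q) & ((~s -> p) & q)):
1. ~<>(((~s & p) | q) & ((~s -> p) & q)), w0
The negation has an open branch (countermodel exists).

Not valid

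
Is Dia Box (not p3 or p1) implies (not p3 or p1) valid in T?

Tableau for the negation not (Dia Box (not p3 or p1) implies (not p3 or p1)):
1. not (Dia Box (not p3 or p1) implies (not p3 or p1)), w0
2. Dia Box (not p3 or p1), w0
3. not (not p3 or p1), w0
4. p3, w0
5. not p1, w0
6. Box (not p3 or p1), w1
7. not p3 or p1, w1
8. p1, w1
Accessibility: w0Rw0, w0Rw1, w1Rw1
The negation has an open branch (countermodel exists).

Not valid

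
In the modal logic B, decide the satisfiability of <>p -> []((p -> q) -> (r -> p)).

1. <>p -> []((p -> q) -> (r -> p)), w0
2. []((p -> q) -> (r -> p)), w0
3. (p -> q) -> (r -> p), w0
4. r -> p, w0
5. p, w0
Accessibility: w0Rw0

Satisfiable (open branch found)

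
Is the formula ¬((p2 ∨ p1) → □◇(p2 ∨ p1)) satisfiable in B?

1. ¬((p2 ∨ p1) → □◇(p2 ∨ p1)), u
2. p2 ∨ p1, u   [¬→-rule on 1]
3. ¬□◇(p2 ∨ p1), u   [¬→-rule on 1]
4. p1, u   [∨-rule on 2 (branches; this branch)]
5. ¬◇(p2 ∨ p1), v   [¬□-rule on 3: fresh world v, uRv]
6. ¬(p2 ∨ p1), u   [¬◇-rule on 5 via vRu]
7. ¬p2, u   [¬∨-rule on 6]
8. ¬p1, u   [¬∨-rule on 6]
Accessibility: uRu, uRv, vRu, vRv
Branch closes: p1 and ¬p1 both at u.
All branches of the tableau close; one closing branch shown above.

Unsatisfiable (every branch closes)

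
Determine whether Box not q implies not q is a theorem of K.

No, not valid

Tableau for the negation not (Box not q implies not q):
1. not (Box not q implies not q), w0
2. Box not q, w0
3. q, w0
The negation has an open branch (countermodel exists).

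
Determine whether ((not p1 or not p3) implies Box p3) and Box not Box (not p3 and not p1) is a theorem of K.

Not valid

Tableau for the negation not (((not p1 or not p3) implies Box p3) and Box not Box (not p3 and not p1)):
1. not (((not p1 or not p3) implies Box p3) and Box not Box (not p3 and not p1)), w0
2. not Box not Box (not p3 and not p1), w0
3. Box (not p3 and not p1), w1
Accessibility: w0Rw1
The negation has an open branch (countermodel exists).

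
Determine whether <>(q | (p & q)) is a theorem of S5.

Tableau for the negation ~<>(q | (p & q)):
1. ~<>(q | (p & q)), u
2. ~(q | (p & q)), u
3. ~q, u
4. ~(p & q), u
Accessibility: uRu
The negation has an open branch (countermodel exists).

No, not valid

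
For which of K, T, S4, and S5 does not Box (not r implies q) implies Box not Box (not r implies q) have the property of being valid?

S5

S4-tableau for the negation not (not Box (not r implies q) implies Box not Box (not r implies q)):
1. not (not Box (not r implies q) implies Box not Box (not r implies q)), w0
2. not Box (not r implies q), w0   [neg-implies-rule on 1]
3. not Box not Box (not r implies q), w0   [neg-implies-rule on 1]
4. not (not r implies q), w1   [neg-Box-rule on 2: fresh world w1, w0Rw1]
5. not r, w1   [neg-implies-rule on 4]
6. not q, w1   [neg-implies-rule on 4]
7. Box (not r implies q), w2   [neg-Box-rule on 3: fresh world w2, w0Rw2]
8. not r implies q, w2   [Box-rule on 7 via w2Rw2]
9. q, w2   [implies-rule on 8 (branches; this branch)]
Accessibility: w0Rw0, w0Rw1, w0Rw2, w1Rw1, w2Rw2
Complete open branch: countermodel on an S4-frame, so not valid in S4, nor in K, T (the same frame is also a K-frame and a T-frame).
S5-tableau for the negation not (not Box (not r implies q) implies Box not Box (not r implies q)):
1. not (not Box (not r implies q) implies Box not Box (not r implies q)), w0
2. not Box (not r implies q), w0   [neg-implies-rule on 1]
3. not Box not Box (not r implies q), w0   [neg-implies-rule on 1]
4. not (not r implies q), w1   [neg-Box-rule on 2: fresh world w1, w0Rw1]
5. not r, w1   [neg-implies-rule on 4]
6. not q, w1   [neg-implies-rule on 4]
7. Box (not r implies q), w2   [neg-Box-rule on 3: fresh world w2, w0Rw2]
8. not r implies q, w0   [Box-rule on 7 via w2Rw0]
9. not r implies q, w1   [Box-rule on 7 via w2Rw1]
10. not r implies q, w2   [Box-rule on 7 via w2Rw2]
11. q, w0   [implies-rule on 8 (branches; this branch)]
12. q, w1   [implies-rule on 9 (branches; this branch)]
Accessibility: w0Rw0, w0Rw1, w0Rw2, w1Rw0, w1Rw1, w1Rw2, w2Rw0, w2Rw1, w2Rw2
Branch closes: q and not q both at w1.
Every branch closes (one shown): valid in S5.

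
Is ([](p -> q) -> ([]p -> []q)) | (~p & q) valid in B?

Yes, valid

Tableau for the negation ~(([](p -> q) -> ([]p -> []q)) | (~p & q)):
1. ~(([](p -> q) -> ([]p -> []q)) | (~p & q)), w0
2. ~([](p -> q) -> ([]p -> []q)), w0   [~|-rule on 1]
3. ~(~p & q), w0   [~|-rule on 1]
4. [](p -> q), w0   [~->-rule on 2]
5. ~([]p -> []q), w0   [~->-rule on 2]
6. []p, w0   [~->-rule on 5]
7. ~[]q, w0   [~->-rule on 5]
8. p -> q, w0   [[]-rule on 4 via w0Rw0]
9. p, w0   [[]-rule on 6 via w0Rw0]
10. q, w0   [->-rule on 8 (branches; this branch)]
11. ~q, w1   [~[]-rule on 7: fresh world w1, w0Rw1]
12. p -> q, w1   [[]-rule on 4 via w0Rw1]
13. p, w1   [[]-rule on 6 via w0Rw1]
14. q, w1   [->-rule on 12 (branches; this branch)]
Accessibility: w0Rw0, w0Rw1, w1Rw0, w1Rw1
Branch closes: q and ~q both at w1.
All branches of the negation close; one closing branch shown above.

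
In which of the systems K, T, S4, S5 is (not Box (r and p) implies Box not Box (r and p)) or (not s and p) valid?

S5-tableau for the negation not ((not Box (r and p) implies Box not Box (r and p)) or (not s and p)):
1. not ((not Box (r and p) implies Box not Box (r and p)) or (not s and p)), 0
2. not (not Box (r and p) implies Box not Box (r and p)), 0
3. not (not s and p), 0
4. not Box (r and p), 0
5. not Box not Box (r and p), 0
6. s, 0
7. not (r and p), 1
8. not p, 1
9. Box (r and p), 2
10. r and p, 0
11. r, 0
12. p, 0
13. r and p, 1
14. r, 1
15. p, 1
Accessibility: 0R0, 0R1, 0R2, 1R0, 1R1, 1R2, 2R0, 2R1, 2R2
Branch closes: p and not p both at 1.
Every branch closes (one shown): valid in S5.
S4-tableau for the negation not ((not Box (r and p) implies Box not Box (r and p)) or (not s and p)):
1. not ((not Box (r and p) implies Box not Box (r and p)) or (not s and p)), 0
2. not (not Box (r and p) implies Box not Box (r and p)), 0
3. not (not s and p), 0
4. not Box (r and p), 0
5. not Box not Box (r and p), 0
6. not p, 0
7. not (r and p), 1
8. not p, 1
9. Box (r and p), 2
10. r and p, 2
11. r, 2
12. p, 2
Accessibility: 0R0, 0R1, 0R2, 1R1, 2R2
Complete open branch: countermodel on an S4-frame, so not valid in S4, nor in K, T (the same frame is also a K-frame and a T-frame).

S5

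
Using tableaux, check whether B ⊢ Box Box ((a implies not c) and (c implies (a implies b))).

Tableau for the negation not Box Box ((a implies not c) and (c implies (a implies b))):
1. not Box Box ((a implies not c) and (c implies (a implies b))), w0
2. not Box ((a implies not c) and (c implies (a implies b))), w1
3. not ((a implies not c) and (c implies (a implies b))), w2
4. not (c implies (a implies b)), w2
5. c, w2
6. not (a implies b), w2
7. a, w2
8. not b, w2
Accessibility: w0Rw0, w0Rw1, w1Rw0, w1Rw1, w1Rw2, w2Rw1, w2Rw2
The negation has an open branch (countermodel exists).

Invalid (countermodel exists)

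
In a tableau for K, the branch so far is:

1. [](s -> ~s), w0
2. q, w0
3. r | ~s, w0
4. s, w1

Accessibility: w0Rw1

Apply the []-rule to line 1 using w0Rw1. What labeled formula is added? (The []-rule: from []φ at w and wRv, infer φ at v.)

s -> ~s, w1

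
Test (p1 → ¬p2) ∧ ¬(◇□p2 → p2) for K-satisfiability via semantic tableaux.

1. (p1 → ¬p2) ∧ ¬(◇□p2 → p2), 0
2. p1 → ¬p2, 0
3. ¬(◇□p2 → p2), 0
4. ◇□p2, 0
5. ¬p2, 0
6. □p2, 1
Accessibility: 0R1

Yes, satisfiable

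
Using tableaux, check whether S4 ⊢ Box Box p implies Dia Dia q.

Tableau for the negation not (Box Box p implies Dia Dia q):
1. not (Box Box p implies Dia Dia q), w0
2. Box Box p, w0
3. not Dia Dia q, w0
4. Box p, w0
5. not Dia q, w0
6. p, w0
7. not q, w0
Accessibility: w0Rw0
The negation has an open branch (countermodel exists).

Invalid (countermodel exists)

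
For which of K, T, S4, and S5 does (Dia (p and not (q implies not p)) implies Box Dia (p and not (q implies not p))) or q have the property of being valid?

S5

S4-tableau for the negation not ((Dia (p and not (q implies not p)) implies Box Dia (p and not (q implies not p))) or q):
1. not ((Dia (p and not (q implies not p)) implies Box Dia (p and not (q implies not p))) or q), 0
2. not (Dia (p and not (q implies not p)) implies Box Dia (p and not (q implies not p))), 0
3. not q, 0
4. Dia (p and not (q implies not p)), 0
5. not Box Dia (p and not (q implies not p)), 0
6. p and not (q implies not p), 1
7. p, 1
8. not (q implies not p), 1
9. q, 1
10. not Dia (p and not (q implies not p)), 2
11. not (p and not (q implies not p)), 2
12. q implies not p, 2
13. not p, 2
Accessibility: 0R0, 0R1, 0R2, 1R1, 2R2
Complete open branch: countermodel on an S4-frame, so not valid in S4, nor in K, T (the same frame is also a K-frame and a T-frame).
S5-tableau for the negation not ((Dia (p and not (q implies not p)) implies Box Dia (p and not (q implies not p))) or q):
1. not ((Dia (p and not (q implies not p)) implies Box Dia (p and not (q implies not p))) or q), 0
2. not (Dia (p and not (q implies not p)) implies Box Dia (p and not (q implies not p))), 0
3. not q, 0
4. Dia (p and not (q implies not p)), 0
5. not Box Dia (p and not (q implies not p)), 0
6. p and not (q implies not p), 1
7. p, 1
8. not (q implies not p), 1
9. q, 1
10. not Dia (p and not (q implies not p)), 2
11. not (p and not (q implies not p)), 0
12. not (p and not (q implies not p)), 1
13. not (p and not (q implies not p)), 2
14. q implies not p, 0
15. q implies not p, 1
16. q implies not p, 2
17. not p, 0
18. not p, 1
Accessibility: 0R0, 0R1, 0R2, 1R0, 1R1, 1R2, 2R0, 2R1, 2R2
Branch closes: p and not p both at 1.
Every branch closes (one shown): valid in S5.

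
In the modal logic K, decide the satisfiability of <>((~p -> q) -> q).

Satisfiable

1. <>((~p -> q) -> q), u
2. (~p -> q) -> q, v   [<>-rule on 1: fresh world v, uRv]
3. q, v   [->-rule on 2 (branches; this branch)]
Accessibility: uRv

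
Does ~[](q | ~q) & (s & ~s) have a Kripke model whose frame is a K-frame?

No, unsatisfiable

1. ~[](q | ~q) & (s & ~s), u
2. ~[](q | ~q), u
3. s & ~s, u
4. s, u
5. ~s, u
Branch closes: s and ~s both at u.
(One branch shown.) All branches close.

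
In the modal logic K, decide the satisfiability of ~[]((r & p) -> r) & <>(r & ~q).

No, unsatisfiable

1. ~[]((r & p) -> r) & <>(r & ~q), u
2. ~[]((r & p) -> r), u
3. <>(r & ~q), u
4. ~((r & p) -> r), v
5. r & p, v
6. ~r, v
7. r, v
8. p, v
Accessibility: uRv
Branch closes: r and ~r both at v.
(One branch shown.) All branches close.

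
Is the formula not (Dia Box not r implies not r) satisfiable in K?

Satisfiable

1. not (Dia Box not r implies not r), w0
2. Dia Box not r, w0
3. r, w0
4. Box not r, w1
Accessibility: w0Rw1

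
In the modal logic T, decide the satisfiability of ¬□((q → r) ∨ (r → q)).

1. ¬□((q → r) ∨ (r → q)), 0
2. ¬((q → r) ∨ (r → q)), 1
3. ¬(q → r), 1
4. ¬(r → q), 1
5. q, 1
6. ¬r, 1
7. r, 1
8. ¬q, 1
Accessibility: 0R0, 0R1, 1R1
Branch closes: r and ¬r both at 1.
Every branch closes; the branch above is one of them.

No, unsatisfiable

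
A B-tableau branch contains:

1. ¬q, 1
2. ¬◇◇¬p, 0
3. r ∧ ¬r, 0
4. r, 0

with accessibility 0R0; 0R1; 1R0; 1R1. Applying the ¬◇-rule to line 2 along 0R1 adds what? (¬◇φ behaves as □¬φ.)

¬◇¬p, 1

¬◇φ behaves as □¬φ: propagate the negated body to each accessible world.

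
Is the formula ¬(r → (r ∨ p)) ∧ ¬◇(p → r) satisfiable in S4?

1. ¬(r → (r ∨ p)) ∧ ¬◇(p → r), w0
2. ¬(r → (r ∨ p)), w0   [∧-rule on 1]
3. ¬◇(p → r), w0   [∧-rule on 1]
4. r, w0   [¬→-rule on 2]
5. ¬(r ∨ p), w0   [¬→-rule on 2]
6. ¬r, w0   [¬∨-rule on 5]
7. ¬p, w0   [¬∨-rule on 5]
Accessibility: w0Rw0
Branch closes: r and ¬r both at w0.
Every branch closes; the branch above is one of them.

Unsatisfiable (every branch closes)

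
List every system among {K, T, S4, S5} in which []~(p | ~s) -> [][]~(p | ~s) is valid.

S4, S5

S4-tableau for the negation ~([]~(p | ~s) -> [][]~(p | ~s)):
1. ~([]~(p | ~s) -> [][]~(p | ~s)), u
2. []~(p | ~s), u   [~->-rule on 1]
3. ~[][]~(p | ~s), u   [~->-rule on 1]
4. ~(p | ~s), u   [[]-rule on 2 via uRu]
5. ~p, u   [~|-rule on 4]
6. s, u   [~|-rule on 4]
7. ~[]~(p | ~s), v   [~[]-rule on 3: fresh world v, uRv]
8. ~(p | ~s), v   [[]-rule on 2 via uRv]
9. ~p, v   [~|-rule on 8]
10. s, v   [~|-rule on 8]
11. p | ~s, w   [~[]-rule on 7: fresh world w, vRw]
12. ~(p | ~s), w   [[]-rule on 2 via uRw]
13. ~p, w   [~|-rule on 12]
14. s, w   [~|-rule on 12]
15. ~s, w   [|-rule on 11 (branches; this branch)]
Accessibility: uRu, uRv, uRw, vRv, vRw, wRw
Branch closes: s and ~s both at w.
Every branch closes (one shown): valid in S4, hence also in S5 (every theorem of S4 is a theorem of S5).
T-tableau for the negation ~([]~(p | ~s) -> [][]~(p | ~s)):
1. ~([]~(p | ~s) -> [][]~(p | ~s)), u
2. []~(p | ~s), u   [~->-rule on 1]
3. ~[][]~(p | ~s), u   [~->-rule on 1]
4. ~(p | ~s), u   [[]-rule on 2 via uRu]
5. ~p, u   [~|-rule on 4]
6. s, u   [~|-rule on 4]
7. ~[]~(p | ~s), v   [~[]-rule on 3: fresh world v, uRv]
8. ~(p | ~s), v   [[]-rule on 2 via uRv]
9. ~p, v   [~|-rule on 8]
10. s, v   [~|-rule on 8]
11. p | ~s, w   [~[]-rule on 7: fresh world w, vRw]
12. ~s, w   [|-rule on 11 (branches; this branch)]
Accessibility: uRu, uRv, vRv, vRw, wRw
Complete open branch: countermodel on a T-frame, so not valid in T, nor in K (the same frame is also a K-frame).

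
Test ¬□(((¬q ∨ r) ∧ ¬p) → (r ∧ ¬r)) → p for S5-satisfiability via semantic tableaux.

Satisfiable (open branch found)

1. ¬□(((¬q ∨ r) ∧ ¬p) → (r ∧ ¬r)) → p, 0
2. p, 0
Accessibility: 0R0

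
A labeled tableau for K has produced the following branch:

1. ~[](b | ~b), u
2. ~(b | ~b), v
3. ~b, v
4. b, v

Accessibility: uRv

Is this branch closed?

Closed

Both b and ~b appear at v.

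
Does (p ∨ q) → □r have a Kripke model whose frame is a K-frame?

1. (p ∨ q) → □r, w0
2. □r, w0

Satisfiable (open branch found)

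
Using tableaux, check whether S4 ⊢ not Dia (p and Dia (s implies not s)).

Tableau for the negation Dia (p and Dia (s implies not s)):
1. Dia (p and Dia (s implies not s)), 0
2. p and Dia (s implies not s), 1   [Dia-rule on 1: fresh world 1, 0R1]
3. p, 1   [and-rule on 2]
4. Dia (s implies not s), 1   [and-rule on 2]
5. s implies not s, 2   [Dia-rule on 4: fresh world 2, 1R2]
6. not s, 2   [implies-rule on 5 (branches; this branch)]
Accessibility: 0R0, 0R1, 0R2, 1R1, 1R2, 2R2
The negation has an open branch (countermodel exists).

Invalid (countermodel exists)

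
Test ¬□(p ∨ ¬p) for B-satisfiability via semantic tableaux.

1. ¬□(p ∨ ¬p), 0
2. ¬(p ∨ ¬p), 1   [¬□-rule on 1: fresh world 1, 0R1]
3. ¬p, 1   [¬∨-rule on 2]
4. p, 1   [¬∨-rule on 2]
Accessibility: 0R0, 0R1, 1R0, 1R1
Branch closes: p and ¬p both at 1.
Every branch closes; the branch above is one of them.

Unsatisfiable (every branch closes)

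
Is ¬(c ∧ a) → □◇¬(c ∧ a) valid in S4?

Not valid

Tableau for the negation ¬(¬(c ∧ a) → □◇¬(c ∧ a)):
1. ¬(¬(c ∧ a) → □◇¬(c ∧ a)), 0
2. ¬(c ∧ a), 0
3. ¬□◇¬(c ∧ a), 0
4. ¬a, 0
5. ¬◇¬(c ∧ a), 1
6. c ∧ a, 1
7. c, 1
8. a, 1
Accessibility: 0R0, 0R1, 1R1
The negation has an open branch (countermodel exists).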